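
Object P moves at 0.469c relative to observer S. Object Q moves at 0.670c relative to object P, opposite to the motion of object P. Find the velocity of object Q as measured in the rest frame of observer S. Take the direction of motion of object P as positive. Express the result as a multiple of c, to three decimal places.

With v = 0.469 and u' = -0.670 (in units of c),
u = (u' + v)/(1 + u'v/c²):
u = (-0.670 + 0.469) / (1 + (-0.670)·0.469) = -0.2010/0.6858 = -0.2931
(Galilean addition would give -0.201c.)

-0.293c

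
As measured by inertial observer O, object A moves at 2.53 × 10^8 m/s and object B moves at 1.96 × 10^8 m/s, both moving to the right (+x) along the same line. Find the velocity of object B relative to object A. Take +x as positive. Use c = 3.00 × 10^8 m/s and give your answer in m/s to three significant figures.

-1.27 × 10^8 m/s

β_A = 0.843, β_B = 0.653 (dividing each by c = 3.00 × 10^8 m/s).
Transform to A's frame with the inverse velocity-addition law: u' = (u − v)/(1 − uv/c²), taking u = β_B and v = β_A.
u' = (0.653 − 0.843) / (1 − (0.843)(0.653)) = -0.1900/0.4490 = -0.4231.
u' = -0.4231 × 3.00 × 10^8 m/s.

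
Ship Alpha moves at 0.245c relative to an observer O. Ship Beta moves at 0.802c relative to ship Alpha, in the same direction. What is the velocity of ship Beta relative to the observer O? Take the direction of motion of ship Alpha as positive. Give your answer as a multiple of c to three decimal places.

0.875c

With v = 0.245 and u' = 0.802 (in units of c),
u = (u' + v)/(1 + u'v/c²):
u = (0.802 + 0.245) / (1 + 0.802·0.245) = 1.0470/1.1965 = 0.8751
(Galilean addition would give +1.047c, exceeding c.)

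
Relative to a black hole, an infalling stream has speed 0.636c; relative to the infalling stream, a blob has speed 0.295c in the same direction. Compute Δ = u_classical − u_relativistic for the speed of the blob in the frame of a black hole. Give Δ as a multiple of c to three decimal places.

Galilean: u_cl = 0.295 + 0.636 = 0.9310.
Relativistic: u_rel = (0.295 + 0.636) / (1 + 0.295·0.636) = 0.9310/1.1876 = 0.7839.
Δ = 0.9310 − 0.7839 = 0.1471.

Δ = 0.147c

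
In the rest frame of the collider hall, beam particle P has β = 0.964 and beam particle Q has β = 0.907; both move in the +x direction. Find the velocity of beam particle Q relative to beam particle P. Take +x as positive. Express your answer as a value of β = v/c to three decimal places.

β = -0.454

β_A = 0.964, β_B = 0.907.
Transform to A's frame with the inverse velocity-addition law: u' = (u − v)/(1 − uv/c²), taking u = β_B and v = β_A.
u' = (0.907 − 0.964) / (1 − (0.964)(0.907)) = -0.0570/0.1257 = -0.4536.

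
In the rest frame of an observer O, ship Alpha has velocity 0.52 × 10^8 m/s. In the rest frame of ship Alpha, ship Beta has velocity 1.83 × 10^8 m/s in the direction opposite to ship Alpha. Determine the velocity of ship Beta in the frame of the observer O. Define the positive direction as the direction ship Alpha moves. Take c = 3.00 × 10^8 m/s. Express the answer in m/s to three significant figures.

-1.46 × 10^8 m/s

In units of c (dividing by 3.00 × 10^8 m/s): v = 0.173, u' = -0.610.
u = (u' + v)/(1 + u'v/c²):
u = (-0.610 + 0.173) / (1 + (-0.610)·0.173) = -0.4367/0.8943 = -0.4883
(Galilean addition would give -0.437c.)
Converting back: u = -0.4883 × 3.00 × 10^8 m/s.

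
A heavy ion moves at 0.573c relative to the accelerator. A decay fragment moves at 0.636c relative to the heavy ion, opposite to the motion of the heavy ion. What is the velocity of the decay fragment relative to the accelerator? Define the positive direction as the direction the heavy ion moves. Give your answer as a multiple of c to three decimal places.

-0.099c

With v = 0.573 and u' = -0.636 (in units of c),
u = (u' + v)/(1 + u'v/c²):
u = (-0.636 + 0.573) / (1 + (-0.636)·0.573) = -0.0630/0.6356 = -0.0991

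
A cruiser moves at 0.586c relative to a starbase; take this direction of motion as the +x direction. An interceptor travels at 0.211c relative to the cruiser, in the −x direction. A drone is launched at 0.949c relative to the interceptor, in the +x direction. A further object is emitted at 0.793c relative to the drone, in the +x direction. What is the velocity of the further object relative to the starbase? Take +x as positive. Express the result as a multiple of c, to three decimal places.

Apply u = (u' + v)/(1 + u'v/c²) successively, working outward toward the starbase.
Start: velocity of the cruiser relative to the starbase = 0.5860c.
Compose with the interceptor (u' = -0.211 in the cruiser frame): u_1 = (-0.211 + 0.586) / (1 + (-0.211)·0.586) = 0.3750/0.8764 = 0.4279.
Compose with the drone (u' = 0.949 in the interceptor frame): u_2 = (0.949 + 0.428) / (1 + 0.949·0.428) = 1.3769/1.4061 = 0.9792.
Compose with the further object (u' = 0.793 in the drone frame): u_3 = (0.793 + 0.979) / (1 + 0.793·0.979) = 1.7722/1.7765 = 0.9976.

+0.998c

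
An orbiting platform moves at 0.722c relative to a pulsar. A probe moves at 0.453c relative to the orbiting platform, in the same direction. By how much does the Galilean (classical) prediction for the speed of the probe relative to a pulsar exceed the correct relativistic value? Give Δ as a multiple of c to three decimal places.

Δ = 0.290c

Galilean: u_cl = 0.453 + 0.722 = 1.1750.
Relativistic: u_rel = (0.453 + 0.722) / (1 + 0.453·0.722) = 1.1750/1.3271 = 0.8854.
Δ = 1.1750 − 0.8854 = 0.2896.
(The classical prediction exceeds c; the relativistic result does not.)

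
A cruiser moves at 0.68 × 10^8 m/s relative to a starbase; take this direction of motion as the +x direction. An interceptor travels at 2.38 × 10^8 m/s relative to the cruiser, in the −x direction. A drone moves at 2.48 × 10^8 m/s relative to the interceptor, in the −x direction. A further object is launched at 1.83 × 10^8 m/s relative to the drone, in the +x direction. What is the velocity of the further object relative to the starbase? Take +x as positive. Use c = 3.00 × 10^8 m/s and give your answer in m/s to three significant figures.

Apply u = (u' + v)/(1 + u'v/c²) successively, working outward toward the starbase.
(Dividing each given speed by c = 3.00 × 10^8 m/s to work in units of c.)
Start: velocity of the cruiser relative to the starbase = 0.2267c.
Compose with the interceptor (u' = -0.793 in the cruiser frame): u_1 = (-0.793 + 0.227) / (1 + (-0.793)·0.227) = -0.5667/0.8202 = -0.6909.
Compose with the drone (u' = -0.827 in the interceptor frame): u_2 = (-0.827 + (-0.691)) / (1 + (-0.827)·(-0.691)) = -1.5176/1.5711 = -0.9659.
Compose with the further object (u' = 0.610 in the drone frame): u_3 = (0.610 + (-0.966)) / (1 + 0.610·(-0.966)) = -0.3559/0.4108 = -0.8664.
So u = -0.8664 × 3.00 × 10^8 m/s.

-2.60 × 10^8 m/s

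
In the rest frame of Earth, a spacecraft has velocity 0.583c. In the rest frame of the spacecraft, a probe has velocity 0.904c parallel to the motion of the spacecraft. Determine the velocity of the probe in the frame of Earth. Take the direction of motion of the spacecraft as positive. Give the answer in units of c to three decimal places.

0.974c

With v = 0.583 and u' = 0.904 (in units of c),
u = (u' + v)/(1 + u'v/c²):
u = (0.904 + 0.583) / (1 + 0.904·0.583) = 1.4870/1.5270 = 0.9738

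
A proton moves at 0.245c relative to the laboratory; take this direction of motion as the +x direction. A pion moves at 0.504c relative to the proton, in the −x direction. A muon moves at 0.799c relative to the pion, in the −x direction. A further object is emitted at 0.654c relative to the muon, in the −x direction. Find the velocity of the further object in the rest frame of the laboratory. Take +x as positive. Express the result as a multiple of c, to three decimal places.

Apply u = (u' + v)/(1 + u'v/c²) successively, working outward toward the laboratory.
Start: velocity of the proton relative to the laboratory = 0.2450c.
Compose with the pion (u' = -0.504 in the proton frame): u_1 = (-0.504 + 0.245) / (1 + (-0.504)·0.245) = -0.2590/0.8765 = -0.2955.
Compose with the muon (u' = -0.799 in the pion frame): u_2 = (-0.799 + (-0.295)) / (1 + (-0.799)·(-0.295)) = -1.0945/1.2361 = -0.8854.
Compose with the further object (u' = -0.654 in the muon frame): u_3 = (-0.654 + (-0.885)) / (1 + (-0.654)·(-0.885)) = -1.5394/1.5791 = -0.9749.

-0.975c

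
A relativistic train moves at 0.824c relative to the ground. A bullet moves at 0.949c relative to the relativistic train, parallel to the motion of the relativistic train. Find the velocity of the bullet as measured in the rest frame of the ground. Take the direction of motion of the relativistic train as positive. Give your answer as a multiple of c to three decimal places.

0.995c

With v = 0.824 and u' = 0.949 (in units of c),
u = (u' + v)/(1 + u'v/c²):
u = (0.949 + 0.824) / (1 + 0.949·0.824) = 1.7730/1.7820 = 0.9950
(Galilean addition would give +1.773c, exceeding c.)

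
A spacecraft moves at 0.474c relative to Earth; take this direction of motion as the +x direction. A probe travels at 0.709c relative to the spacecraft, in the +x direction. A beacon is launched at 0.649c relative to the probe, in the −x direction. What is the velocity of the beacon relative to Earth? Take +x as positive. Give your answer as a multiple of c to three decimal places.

+0.556c

Apply u = (u' + v)/(1 + u'v/c²) successively, working outward toward Earth.
Start: velocity of the spacecraft relative to Earth = 0.4740c.
Compose with the probe (u' = 0.709 in the spacecraft frame): u_1 = (0.709 + 0.474) / (1 + 0.709·0.474) = 1.1830/1.3361 = 0.8854.
Compose with the beacon (u' = -0.649 in the probe frame): u_2 = (-0.649 + 0.885) / (1 + (-0.649)·0.885) = 0.2364/0.4254 = 0.5559.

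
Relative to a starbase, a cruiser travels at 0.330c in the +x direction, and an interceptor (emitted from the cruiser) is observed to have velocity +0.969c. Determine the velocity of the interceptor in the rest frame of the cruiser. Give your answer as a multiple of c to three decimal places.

Invert the composition law: u' = (u − v)/(1 − uv/c²).
u' = (0.969 − 0.330) / (1 − (0.969)(0.330)) = 0.6390/0.6802 = 0.9394.

+0.939c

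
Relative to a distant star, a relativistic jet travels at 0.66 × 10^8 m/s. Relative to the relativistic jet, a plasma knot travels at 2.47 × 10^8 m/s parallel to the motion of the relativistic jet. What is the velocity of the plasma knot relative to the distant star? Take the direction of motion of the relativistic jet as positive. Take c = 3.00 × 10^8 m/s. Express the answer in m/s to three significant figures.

2.65 × 10^8 m/s

In units of c (dividing by 3.00 × 10^8 m/s): v = 0.220, u' = 0.823.
u = (u' + v)/(1 + u'v/c²):
u = (0.823 + 0.220) / (1 + 0.823·0.220) = 1.0433/1.1811 = 0.8833
Converting back: u = 0.8833 × 3.00 × 10^8 m/s.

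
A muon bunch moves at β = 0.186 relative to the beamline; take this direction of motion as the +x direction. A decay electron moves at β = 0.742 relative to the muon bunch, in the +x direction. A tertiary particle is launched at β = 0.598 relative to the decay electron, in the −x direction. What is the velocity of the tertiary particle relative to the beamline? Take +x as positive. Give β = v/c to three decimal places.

β = +0.424

Apply u = (u' + v)/(1 + u'v/c²) successively, working outward toward the beamline.
Start: velocity of the muon bunch relative to the beamline = 0.1860c.
Compose with the decay electron (u' = 0.742 in the muon bunch frame): u_1 = (0.742 + 0.186) / (1 + 0.742·0.186) = 0.9280/1.1380 = 0.8155.
Compose with the tertiary particle (u' = -0.598 in the decay electron frame): u_2 = (-0.598 + 0.815) / (1 + (-0.598)·0.815) = 0.2175/0.5124 = 0.4244.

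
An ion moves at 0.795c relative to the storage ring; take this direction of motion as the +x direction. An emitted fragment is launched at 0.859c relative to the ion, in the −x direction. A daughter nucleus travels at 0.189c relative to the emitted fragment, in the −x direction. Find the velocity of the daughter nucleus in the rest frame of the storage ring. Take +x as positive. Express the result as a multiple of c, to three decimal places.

-0.376c

Apply u = (u' + v)/(1 + u'v/c²) successively, working outward toward the storage ring.
Start: velocity of the ion relative to the storage ring = 0.7950c.
Compose with the emitted fragment (u' = -0.859 in the ion frame): u_1 = (-0.859 + 0.795) / (1 + (-0.859)·0.795) = -0.0640/0.3171 = -0.2018.
Compose with the daughter nucleus (u' = -0.189 in the emitted fragment frame): u_2 = (-0.189 + (-0.202)) / (1 + (-0.189)·(-0.202)) = -0.3908/1.0381 = -0.3765.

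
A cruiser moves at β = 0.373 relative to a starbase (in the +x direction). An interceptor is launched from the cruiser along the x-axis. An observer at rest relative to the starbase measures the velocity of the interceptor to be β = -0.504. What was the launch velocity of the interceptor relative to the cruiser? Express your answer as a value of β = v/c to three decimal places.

β = -0.738

Invert the composition law: u' = (u − v)/(1 − uv/c²).
u' = (-0.504 − 0.373) / (1 − (-0.504)(0.373)) = -0.8770/1.1880 = -0.7382.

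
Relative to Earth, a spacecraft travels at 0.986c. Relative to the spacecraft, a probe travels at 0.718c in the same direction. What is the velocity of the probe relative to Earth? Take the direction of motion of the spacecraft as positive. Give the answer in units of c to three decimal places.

With v = 0.986 and u' = 0.718 (in units of c),
u = (u' + v)/(1 + u'v/c²):
u = (0.718 + 0.986) / (1 + 0.718·0.986) = 1.7040/1.7079 = 0.9977
(Galilean addition would give +1.704c, exceeding c.)

0.998c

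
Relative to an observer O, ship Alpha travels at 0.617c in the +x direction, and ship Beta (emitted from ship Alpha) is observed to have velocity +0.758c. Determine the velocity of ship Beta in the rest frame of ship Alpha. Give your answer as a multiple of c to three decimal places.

+0.265c

Invert the composition law: u' = (u − v)/(1 − uv/c²).
u' = (0.758 − 0.617) / (1 − (0.758)(0.617)) = 0.1410/0.5323 = 0.2649.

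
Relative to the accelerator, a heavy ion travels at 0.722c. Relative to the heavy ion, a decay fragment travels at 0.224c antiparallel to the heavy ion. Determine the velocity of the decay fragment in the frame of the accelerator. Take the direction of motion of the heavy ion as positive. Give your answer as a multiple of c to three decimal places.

+0.594c

With v = 0.722 and u' = -0.224 (in units of c),
u = (u' + v)/(1 + u'v/c²):
u = (-0.224 + 0.722) / (1 + (-0.224)·0.722) = 0.4980/0.8383 = 0.5941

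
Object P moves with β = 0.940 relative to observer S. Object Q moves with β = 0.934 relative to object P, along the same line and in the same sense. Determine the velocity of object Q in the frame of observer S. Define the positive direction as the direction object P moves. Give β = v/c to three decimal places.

With v = 0.940 and u' = 0.934 (in units of c),
u = (u' + v)/(1 + u'v/c²):
u = (0.934 + 0.940) / (1 + 0.934·0.940) = 1.8740/1.8780 = 0.9979

β = 0.998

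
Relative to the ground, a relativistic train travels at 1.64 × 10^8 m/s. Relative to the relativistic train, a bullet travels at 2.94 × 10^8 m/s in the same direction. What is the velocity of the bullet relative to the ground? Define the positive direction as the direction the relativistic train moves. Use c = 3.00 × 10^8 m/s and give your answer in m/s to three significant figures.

2.98 × 10^8 m/s

In units of c (dividing by 3.00 × 10^8 m/s): v = 0.547, u' = 0.980.
u = (u' + v)/(1 + u'v/c²):
u = (0.980 + 0.547) / (1 + 0.980·0.547) = 1.5267/1.5357 = 0.9941
(Galilean addition would give +1.527c, exceeding c.)
Converting back: u = 0.9941 × 3.00 × 10^8 m/s.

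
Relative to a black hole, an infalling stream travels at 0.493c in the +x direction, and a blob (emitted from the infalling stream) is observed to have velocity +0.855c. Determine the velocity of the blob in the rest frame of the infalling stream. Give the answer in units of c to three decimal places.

Invert the composition law: u' = (u − v)/(1 − uv/c²).
u' = (0.855 − 0.493) / (1 − (0.855)(0.493)) = 0.3620/0.5785 = 0.6258.

+0.626c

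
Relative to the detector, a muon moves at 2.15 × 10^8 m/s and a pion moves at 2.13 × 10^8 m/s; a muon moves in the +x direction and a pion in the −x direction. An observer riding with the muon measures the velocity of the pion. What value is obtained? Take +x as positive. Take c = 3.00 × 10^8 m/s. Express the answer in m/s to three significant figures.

β_A = 0.717, β_B = -0.710 (dividing each by c = 3.00 × 10^8 m/s).
Transform to A's frame with the inverse velocity-addition law: u' = (u − v)/(1 − uv/c²), taking u = β_B and v = β_A.
u' = (-0.710 − 0.717) / (1 − (0.717)(-0.710)) = -1.4267/1.5088 = -0.9455.
u' = -0.9455 × 3.00 × 10^8 m/s.

-2.84 × 10^8 m/s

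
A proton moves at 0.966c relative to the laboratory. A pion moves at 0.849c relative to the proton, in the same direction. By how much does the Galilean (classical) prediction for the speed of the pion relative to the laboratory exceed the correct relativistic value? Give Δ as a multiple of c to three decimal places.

Δ = 0.818c

Galilean: u_cl = 0.849 + 0.966 = 1.8150.
Relativistic: u_rel = (0.849 + 0.966) / (1 + 0.849·0.966) = 1.8150/1.8201 = 0.9972.
Δ = 1.8150 − 0.9972 = 0.8178.
(The classical prediction exceeds c; the relativistic result does not.)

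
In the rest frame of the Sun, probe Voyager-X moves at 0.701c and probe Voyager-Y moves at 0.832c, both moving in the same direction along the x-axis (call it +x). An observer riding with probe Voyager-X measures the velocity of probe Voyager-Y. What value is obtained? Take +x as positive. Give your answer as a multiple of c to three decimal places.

β_A = 0.701, β_B = 0.832.
Transform to A's frame with the inverse velocity-addition law: u' = (u − v)/(1 − uv/c²), taking u = β_B and v = β_A.
u' = (0.832 − 0.701) / (1 − (0.701)(0.832)) = 0.1310/0.4168 = 0.3143.

+0.314c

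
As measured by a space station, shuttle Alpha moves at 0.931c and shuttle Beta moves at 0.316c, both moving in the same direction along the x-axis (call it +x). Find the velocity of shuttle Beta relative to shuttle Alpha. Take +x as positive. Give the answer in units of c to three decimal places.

β_A = 0.931, β_B = 0.316.
Transform to A's frame with the inverse velocity-addition law: u' = (u − v)/(1 − uv/c²), taking u = β_B and v = β_A.
u' = (0.316 − 0.931) / (1 − (0.931)(0.316)) = -0.6150/0.7058 = -0.8713.

-0.871c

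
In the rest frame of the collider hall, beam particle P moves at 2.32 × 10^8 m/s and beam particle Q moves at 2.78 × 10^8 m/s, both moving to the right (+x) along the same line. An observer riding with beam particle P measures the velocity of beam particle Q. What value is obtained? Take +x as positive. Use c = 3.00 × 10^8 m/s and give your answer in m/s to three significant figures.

β_A = 0.773, β_B = 0.927 (dividing each by c = 3.00 × 10^8 m/s).
Transform to A's frame with the inverse velocity-addition law: u' = (u − v)/(1 − uv/c²), taking u = β_B and v = β_A.
u' = (0.927 − 0.773) / (1 − (0.773)(0.927)) = 0.1533/0.2834 = 0.5411.
u' = 0.5411 × 3.00 × 10^8 m/s.

+1.62 × 10^8 m/s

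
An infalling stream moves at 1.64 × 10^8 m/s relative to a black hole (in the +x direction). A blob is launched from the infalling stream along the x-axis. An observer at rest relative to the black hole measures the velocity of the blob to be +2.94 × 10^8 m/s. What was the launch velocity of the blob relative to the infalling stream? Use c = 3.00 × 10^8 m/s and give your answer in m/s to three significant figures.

v = 0.547c, u = 0.980c.
Invert the composition law: u' = (u − v)/(1 − uv/c²).
u' = (0.980 − 0.547) / (1 − (0.980)(0.547)) = 0.4333/0.4643 = 0.9334.
u' = 0.9334 × 3.00 × 10^8 m/s.

+2.80 × 10^8 m/s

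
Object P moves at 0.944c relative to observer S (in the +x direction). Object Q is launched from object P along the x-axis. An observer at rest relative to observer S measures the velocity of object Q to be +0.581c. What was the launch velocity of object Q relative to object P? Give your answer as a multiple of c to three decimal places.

-0.804c

Invert the composition law: u' = (u − v)/(1 − uv/c²).
u' = (0.581 − 0.944) / (1 − (0.581)(0.944)) = -0.3630/0.4515 = -0.8039.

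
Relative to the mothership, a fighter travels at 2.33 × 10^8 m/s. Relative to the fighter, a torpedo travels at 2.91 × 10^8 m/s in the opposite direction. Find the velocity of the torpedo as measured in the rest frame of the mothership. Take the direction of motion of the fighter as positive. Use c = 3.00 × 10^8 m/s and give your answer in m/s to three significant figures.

In units of c (dividing by 3.00 × 10^8 m/s): v = 0.777, u' = -0.970.
u = (u' + v)/(1 + u'v/c²):
u = (-0.970 + 0.777) / (1 + (-0.970)·0.777) = -0.1933/0.2466 = -0.7839
Converting back: u = -0.7839 × 3.00 × 10^8 m/s.

-2.35 × 10^8 m/s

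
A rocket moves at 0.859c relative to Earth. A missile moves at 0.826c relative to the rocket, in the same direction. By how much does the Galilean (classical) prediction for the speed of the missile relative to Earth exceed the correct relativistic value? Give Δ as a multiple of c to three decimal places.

Galilean: u_cl = 0.826 + 0.859 = 1.6850.
Relativistic: u_rel = (0.826 + 0.859) / (1 + 0.826·0.859) = 1.6850/1.7095 = 0.9856.
Δ = 1.6850 − 0.9856 = 0.6994.
(The classical prediction exceeds c; the relativistic result does not.)

Δ = 0.699c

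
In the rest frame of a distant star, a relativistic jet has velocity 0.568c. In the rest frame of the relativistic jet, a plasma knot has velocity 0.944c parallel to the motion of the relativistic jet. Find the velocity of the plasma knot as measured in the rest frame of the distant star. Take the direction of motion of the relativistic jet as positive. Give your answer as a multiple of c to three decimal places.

0.984c

With v = 0.568 and u' = 0.944 (in units of c),
u = (u' + v)/(1 + u'v/c²):
u = (0.944 + 0.568) / (1 + 0.944·0.568) = 1.5120/1.5362 = 0.9843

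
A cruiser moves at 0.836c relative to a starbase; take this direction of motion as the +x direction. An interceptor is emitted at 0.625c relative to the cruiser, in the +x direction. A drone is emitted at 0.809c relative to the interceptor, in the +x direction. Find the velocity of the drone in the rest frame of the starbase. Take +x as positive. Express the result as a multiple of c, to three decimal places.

Apply u = (u' + v)/(1 + u'v/c²) successively, working outward toward the starbase.
Start: velocity of the cruiser relative to the starbase = 0.8360c.
Compose with the interceptor (u' = 0.625 in the cruiser frame): u_1 = (0.625 + 0.836) / (1 + 0.625·0.836) = 1.4610/1.5225 = 0.9596.
Compose with the drone (u' = 0.809 in the interceptor frame): u_2 = (0.809 + 0.960) / (1 + 0.809·0.960) = 1.7686/1.7763 = 0.9957.

0.996c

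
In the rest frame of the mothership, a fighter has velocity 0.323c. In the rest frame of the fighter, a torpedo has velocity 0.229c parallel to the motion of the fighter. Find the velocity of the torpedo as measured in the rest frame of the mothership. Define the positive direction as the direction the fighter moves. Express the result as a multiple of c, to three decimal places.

0.514c

With v = 0.323 and u' = 0.229 (in units of c),
u = (u' + v)/(1 + u'v/c²):
u = (0.229 + 0.323) / (1 + 0.229·0.323) = 0.5520/1.0740 = 0.5140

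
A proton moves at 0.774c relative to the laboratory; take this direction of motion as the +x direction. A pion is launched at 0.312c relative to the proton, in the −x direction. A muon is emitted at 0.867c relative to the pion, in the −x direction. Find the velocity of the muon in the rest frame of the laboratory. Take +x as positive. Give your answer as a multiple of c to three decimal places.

Apply u = (u' + v)/(1 + u'v/c²) successively, working outward toward the laboratory.
Start: velocity of the proton relative to the laboratory = 0.7740c.
Compose with the pion (u' = -0.312 in the proton frame): u_1 = (-0.312 + 0.774) / (1 + (-0.312)·0.774) = 0.4620/0.7585 = 0.6091.
Compose with the muon (u' = -0.867 in the pion frame): u_2 = (-0.867 + 0.609) / (1 + (-0.867)·0.609) = -0.2579/0.4719 = -0.5465.

-0.547c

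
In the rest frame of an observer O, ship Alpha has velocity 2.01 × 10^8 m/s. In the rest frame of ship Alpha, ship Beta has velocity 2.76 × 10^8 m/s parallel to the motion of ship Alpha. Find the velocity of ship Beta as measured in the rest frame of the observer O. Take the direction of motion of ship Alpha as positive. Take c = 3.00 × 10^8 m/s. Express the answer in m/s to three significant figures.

In units of c (dividing by 3.00 × 10^8 m/s): v = 0.670, u' = 0.920.
u = (u' + v)/(1 + u'v/c²):
u = (0.920 + 0.670) / (1 + 0.920·0.670) = 1.5900/1.6164 = 0.9837
Converting back: u = 0.9837 × 3.00 × 10^8 m/s.

2.95 × 10^8 m/s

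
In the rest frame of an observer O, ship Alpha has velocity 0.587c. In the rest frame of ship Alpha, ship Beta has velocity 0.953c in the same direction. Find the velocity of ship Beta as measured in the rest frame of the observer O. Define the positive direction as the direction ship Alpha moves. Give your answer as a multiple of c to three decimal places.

0.988c

With v = 0.587 and u' = 0.953 (in units of c),
u = (u' + v)/(1 + u'v/c²):
u = (0.953 + 0.587) / (1 + 0.953·0.587) = 1.5400/1.5594 = 0.9876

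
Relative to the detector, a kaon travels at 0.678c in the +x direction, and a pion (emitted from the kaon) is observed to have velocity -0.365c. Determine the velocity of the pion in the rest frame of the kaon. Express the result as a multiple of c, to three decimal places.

-0.836c

Invert the composition law: u' = (u − v)/(1 − uv/c²).
u' = (-0.365 − 0.678) / (1 − (-0.365)(0.678)) = -1.0430/1.2475 = -0.8361.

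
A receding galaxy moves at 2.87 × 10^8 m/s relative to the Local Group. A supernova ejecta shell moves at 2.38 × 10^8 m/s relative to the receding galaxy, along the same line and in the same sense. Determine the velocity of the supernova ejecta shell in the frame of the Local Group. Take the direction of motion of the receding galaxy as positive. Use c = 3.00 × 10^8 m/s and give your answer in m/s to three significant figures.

In units of c (dividing by 3.00 × 10^8 m/s): v = 0.957, u' = 0.793.
u = (u' + v)/(1 + u'v/c²):
u = (0.793 + 0.957) / (1 + 0.793·0.957) = 1.7500/1.7590 = 0.9949
Converting back: u = 0.9949 × 3.00 × 10^8 m/s.

2.98 × 10^8 m/s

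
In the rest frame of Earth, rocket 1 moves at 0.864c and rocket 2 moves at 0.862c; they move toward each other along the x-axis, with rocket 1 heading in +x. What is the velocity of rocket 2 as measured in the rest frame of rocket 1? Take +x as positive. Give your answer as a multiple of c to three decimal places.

β_A = 0.864, β_B = -0.862.
Transform to A's frame with the inverse velocity-addition law: u' = (u − v)/(1 − uv/c²), taking u = β_B and v = β_A.
u' = (-0.862 − 0.864) / (1 − (0.864)(-0.862)) = -1.7260/1.7448 = -0.9892.

-0.989c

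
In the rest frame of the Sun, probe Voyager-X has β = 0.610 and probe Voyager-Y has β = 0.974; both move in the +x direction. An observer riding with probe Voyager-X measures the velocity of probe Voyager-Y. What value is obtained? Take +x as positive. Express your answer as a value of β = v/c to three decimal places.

β = +0.897

β_A = 0.610, β_B = 0.974.
Transform to A's frame with the inverse velocity-addition law: u' = (u − v)/(1 − uv/c²), taking u = β_B and v = β_A.
u' = (0.974 − 0.610) / (1 − (0.610)(0.974)) = 0.3640/0.4059 = 0.8969.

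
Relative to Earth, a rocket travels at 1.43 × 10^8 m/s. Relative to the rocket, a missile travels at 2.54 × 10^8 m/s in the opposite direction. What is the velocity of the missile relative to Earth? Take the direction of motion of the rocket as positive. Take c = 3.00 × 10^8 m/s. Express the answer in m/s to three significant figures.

In units of c (dividing by 3.00 × 10^8 m/s): v = 0.477, u' = -0.847.
u = (u' + v)/(1 + u'v/c²):
u = (-0.847 + 0.477) / (1 + (-0.847)·0.477) = -0.3700/0.5964 = -0.6204
Converting back: u = -0.6204 × 3.00 × 10^8 m/s.

-1.86 × 10^8 m/s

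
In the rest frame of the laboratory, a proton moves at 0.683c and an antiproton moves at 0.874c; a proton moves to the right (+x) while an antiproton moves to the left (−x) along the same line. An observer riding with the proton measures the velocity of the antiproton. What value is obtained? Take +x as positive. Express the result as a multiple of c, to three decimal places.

β_A = 0.683, β_B = -0.874.
Transform to A's frame with the inverse velocity-addition law: u' = (u − v)/(1 − uv/c²), taking u = β_B and v = β_A.
u' = (-0.874 − 0.683) / (1 − (0.683)(-0.874)) = -1.5570/1.5969 = -0.9750.

-0.975c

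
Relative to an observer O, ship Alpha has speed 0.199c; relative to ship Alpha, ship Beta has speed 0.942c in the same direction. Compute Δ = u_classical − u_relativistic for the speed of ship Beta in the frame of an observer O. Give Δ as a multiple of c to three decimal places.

Galilean: u_cl = 0.942 + 0.199 = 1.1410.
Relativistic: u_rel = (0.942 + 0.199) / (1 + 0.942·0.199) = 1.1410/1.1875 = 0.9609.
Δ = 1.1410 − 0.9609 = 0.1801.
(The classical prediction exceeds c; the relativistic result does not.)

Δ = 0.180c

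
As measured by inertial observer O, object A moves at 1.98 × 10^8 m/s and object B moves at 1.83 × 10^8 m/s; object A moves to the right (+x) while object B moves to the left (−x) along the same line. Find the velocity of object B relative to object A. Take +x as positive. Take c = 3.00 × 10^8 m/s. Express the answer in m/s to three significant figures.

-2.72 × 10^8 m/s

β_A = 0.660, β_B = -0.610 (dividing each by c = 3.00 × 10^8 m/s).
Transform to A's frame with the inverse velocity-addition law: u' = (u − v)/(1 − uv/c²), taking u = β_B and v = β_A.
u' = (-0.610 − 0.660) / (1 − (0.660)(-0.610)) = -1.2700/1.4026 = -0.9055.
u' = -0.9055 × 3.00 × 10^8 m/s.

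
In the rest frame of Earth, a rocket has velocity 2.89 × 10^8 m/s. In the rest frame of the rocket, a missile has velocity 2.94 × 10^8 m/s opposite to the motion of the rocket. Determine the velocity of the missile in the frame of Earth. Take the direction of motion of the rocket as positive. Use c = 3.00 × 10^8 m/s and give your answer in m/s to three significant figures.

In units of c (dividing by 3.00 × 10^8 m/s): v = 0.963, u' = -0.980.
u = (u' + v)/(1 + u'v/c²):
u = (-0.980 + 0.963) / (1 + (-0.980)·0.963) = -0.0167/0.0559 = -0.2980
(Galilean addition would give -0.017c.)
Converting back: u = -0.2980 × 3.00 × 10^8 m/s.

-8.94 × 10^7 m/s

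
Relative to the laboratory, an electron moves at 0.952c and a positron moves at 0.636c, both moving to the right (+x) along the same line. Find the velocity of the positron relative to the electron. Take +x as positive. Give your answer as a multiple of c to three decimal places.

-0.801c

β_A = 0.952, β_B = 0.636.
Transform to A's frame with the inverse velocity-addition law: u' = (u − v)/(1 − uv/c²), taking u = β_B and v = β_A.
u' = (0.636 − 0.952) / (1 − (0.952)(0.636)) = -0.3160/0.3945 = -0.8010.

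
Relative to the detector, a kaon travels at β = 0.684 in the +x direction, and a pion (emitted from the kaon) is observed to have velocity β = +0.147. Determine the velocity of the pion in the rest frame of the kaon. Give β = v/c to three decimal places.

β = -0.597

Invert the composition law: u' = (u − v)/(1 − uv/c²).
u' = (0.147 − 0.684) / (1 − (0.147)(0.684)) = -0.5370/0.8995 = -0.5970.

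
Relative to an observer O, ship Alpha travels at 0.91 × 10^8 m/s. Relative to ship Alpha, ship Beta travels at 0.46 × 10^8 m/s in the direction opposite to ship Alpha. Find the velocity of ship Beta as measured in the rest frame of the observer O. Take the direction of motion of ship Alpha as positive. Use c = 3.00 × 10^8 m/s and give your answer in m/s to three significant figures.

+4.72 × 10^7 m/s

In units of c (dividing by 3.00 × 10^8 m/s): v = 0.303, u' = -0.153.
u = (u' + v)/(1 + u'v/c²):
u = (-0.153 + 0.303) / (1 + (-0.153)·0.303) = 0.1500/0.9535 = 0.1573
(Galilean addition would give +0.150c.)
Converting back: u = 0.1573 × 3.00 × 10^8 m/s.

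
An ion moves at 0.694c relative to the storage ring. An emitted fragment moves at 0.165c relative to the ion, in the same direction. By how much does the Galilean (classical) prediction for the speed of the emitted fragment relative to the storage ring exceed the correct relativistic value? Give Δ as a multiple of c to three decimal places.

Δ = 0.088c

Galilean: u_cl = 0.165 + 0.694 = 0.8590.
Relativistic: u_rel = (0.165 + 0.694) / (1 + 0.165·0.694) = 0.8590/1.1145 = 0.7707.
Δ = 0.8590 − 0.7707 = 0.0883.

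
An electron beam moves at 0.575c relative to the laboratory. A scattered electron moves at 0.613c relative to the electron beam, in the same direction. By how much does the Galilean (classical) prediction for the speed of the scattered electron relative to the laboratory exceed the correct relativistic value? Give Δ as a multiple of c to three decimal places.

Galilean: u_cl = 0.613 + 0.575 = 1.1880.
Relativistic: u_rel = (0.613 + 0.575) / (1 + 0.613·0.575) = 1.1880/1.3525 = 0.8784.
Δ = 1.1880 − 0.8784 = 0.3096.
(The classical prediction exceeds c; the relativistic result does not.)

Δ = 0.310c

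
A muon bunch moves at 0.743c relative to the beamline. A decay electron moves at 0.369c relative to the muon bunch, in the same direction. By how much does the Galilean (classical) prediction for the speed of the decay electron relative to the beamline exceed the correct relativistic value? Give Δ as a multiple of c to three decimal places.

Galilean: u_cl = 0.369 + 0.743 = 1.1120.
Relativistic: u_rel = (0.369 + 0.743) / (1 + 0.369·0.743) = 1.1120/1.2742 = 0.8727.
Δ = 1.1120 − 0.8727 = 0.2393.
(The classical prediction exceeds c; the relativistic result does not.)

Δ = 0.239c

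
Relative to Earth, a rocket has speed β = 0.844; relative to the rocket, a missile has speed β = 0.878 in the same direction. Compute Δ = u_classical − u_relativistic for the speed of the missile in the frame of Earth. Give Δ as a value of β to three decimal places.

Δ = 0.733

Galilean: u_cl = 0.878 + 0.844 = 1.7220.
Relativistic: u_rel = (0.878 + 0.844) / (1 + 0.878·0.844) = 1.7220/1.7410 = 0.9891.
Δ = 1.7220 − 0.9891 = 0.7329.
(The classical prediction exceeds c; the relativistic result does not.)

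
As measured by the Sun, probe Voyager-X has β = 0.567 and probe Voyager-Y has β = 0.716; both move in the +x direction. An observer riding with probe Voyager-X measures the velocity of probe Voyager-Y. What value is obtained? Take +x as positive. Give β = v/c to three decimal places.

β_A = 0.567, β_B = 0.716.
Transform to A's frame with the inverse velocity-addition law: u' = (u − v)/(1 − uv/c²), taking u = β_B and v = β_A.
u' = (0.716 − 0.567) / (1 − (0.567)(0.716)) = 0.1490/0.5940 = 0.2508.

β = +0.251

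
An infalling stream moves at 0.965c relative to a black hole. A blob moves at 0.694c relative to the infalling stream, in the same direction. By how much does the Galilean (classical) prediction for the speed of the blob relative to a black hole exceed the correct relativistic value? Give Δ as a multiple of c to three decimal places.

Δ = 0.665c

Galilean: u_cl = 0.694 + 0.965 = 1.6590.
Relativistic: u_rel = (0.694 + 0.965) / (1 + 0.694·0.965) = 1.6590/1.6697 = 0.9936.
Δ = 1.6590 − 0.9936 = 0.6654.
(The classical prediction exceeds c; the relativistic result does not.)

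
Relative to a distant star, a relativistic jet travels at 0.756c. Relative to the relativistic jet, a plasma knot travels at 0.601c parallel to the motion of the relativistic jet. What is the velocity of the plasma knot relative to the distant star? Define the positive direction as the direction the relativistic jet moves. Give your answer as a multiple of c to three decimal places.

0.933c

With v = 0.756 and u' = 0.601 (in units of c),
u = (u' + v)/(1 + u'v/c²):
u = (0.601 + 0.756) / (1 + 0.601·0.756) = 1.3570/1.4544 = 0.9331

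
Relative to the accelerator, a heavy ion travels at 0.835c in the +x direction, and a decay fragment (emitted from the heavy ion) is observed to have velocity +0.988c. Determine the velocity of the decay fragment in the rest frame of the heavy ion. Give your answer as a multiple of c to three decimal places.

Invert the composition law: u' = (u − v)/(1 − uv/c²).
u' = (0.988 − 0.835) / (1 − (0.988)(0.835)) = 0.1530/0.1750 = 0.8742.

+0.874c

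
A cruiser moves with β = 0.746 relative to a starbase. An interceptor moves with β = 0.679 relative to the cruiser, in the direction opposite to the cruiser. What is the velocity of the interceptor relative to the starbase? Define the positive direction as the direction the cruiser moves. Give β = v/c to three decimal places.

With v = 0.746 and u' = -0.679 (in units of c),
u = (u' + v)/(1 + u'v/c²):
u = (-0.679 + 0.746) / (1 + (-0.679)·0.746) = 0.0670/0.4935 = 0.1358
(Galilean addition would give +0.067c.)

β = +0.136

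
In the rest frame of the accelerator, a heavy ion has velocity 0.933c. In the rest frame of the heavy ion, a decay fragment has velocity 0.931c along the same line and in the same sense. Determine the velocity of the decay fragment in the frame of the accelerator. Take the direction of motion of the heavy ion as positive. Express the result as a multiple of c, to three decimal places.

0.998c

With v = 0.933 and u' = 0.931 (in units of c),
u = (u' + v)/(1 + u'v/c²):
u = (0.931 + 0.933) / (1 + 0.931·0.933) = 1.8640/1.8686 = 0.9975
(Galilean addition would give +1.864c, exceeding c.)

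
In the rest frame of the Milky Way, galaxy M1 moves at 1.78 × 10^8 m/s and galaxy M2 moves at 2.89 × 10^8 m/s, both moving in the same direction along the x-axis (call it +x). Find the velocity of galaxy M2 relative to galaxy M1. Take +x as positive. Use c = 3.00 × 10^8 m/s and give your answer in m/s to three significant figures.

β_A = 0.593, β_B = 0.963 (dividing each by c = 3.00 × 10^8 m/s).
Transform to A's frame with the inverse velocity-addition law: u' = (u − v)/(1 − uv/c²), taking u = β_B and v = β_A.
u' = (0.963 − 0.593) / (1 − (0.593)(0.963)) = 0.3700/0.4284 = 0.8636.
u' = 0.8636 × 3.00 × 10^8 m/s.

+2.59 × 10^8 m/s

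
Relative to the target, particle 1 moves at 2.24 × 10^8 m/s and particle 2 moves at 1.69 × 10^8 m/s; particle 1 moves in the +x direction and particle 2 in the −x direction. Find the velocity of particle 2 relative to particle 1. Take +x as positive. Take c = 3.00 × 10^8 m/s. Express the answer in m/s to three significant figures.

-2.77 × 10^8 m/s

β_A = 0.747, β_B = -0.563 (dividing each by c = 3.00 × 10^8 m/s).
Transform to A's frame with the inverse velocity-addition law: u' = (u − v)/(1 − uv/c²), taking u = β_B and v = β_A.
u' = (-0.563 − 0.747) / (1 − (0.747)(-0.563)) = -1.3100/1.4206 = -0.9221.
u' = -0.9221 × 3.00 × 10^8 m/s.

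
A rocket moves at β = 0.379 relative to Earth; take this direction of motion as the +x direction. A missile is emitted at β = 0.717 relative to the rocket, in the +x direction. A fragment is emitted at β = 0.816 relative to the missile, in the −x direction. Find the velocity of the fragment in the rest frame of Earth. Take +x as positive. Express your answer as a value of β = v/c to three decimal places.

Apply u = (u' + v)/(1 + u'v/c²) successively, working outward toward Earth.
Start: velocity of the rocket relative to Earth = 0.3790c.
Compose with the missile (u' = 0.717 in the rocket frame): u_1 = (0.717 + 0.379) / (1 + 0.717·0.379) = 1.0960/1.2717 = 0.8618.
Compose with the fragment (u' = -0.816 in the missile frame): u_2 = (-0.816 + 0.862) / (1 + (-0.816)·0.862) = 0.0458/0.2968 = 0.1544.

β = +0.154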